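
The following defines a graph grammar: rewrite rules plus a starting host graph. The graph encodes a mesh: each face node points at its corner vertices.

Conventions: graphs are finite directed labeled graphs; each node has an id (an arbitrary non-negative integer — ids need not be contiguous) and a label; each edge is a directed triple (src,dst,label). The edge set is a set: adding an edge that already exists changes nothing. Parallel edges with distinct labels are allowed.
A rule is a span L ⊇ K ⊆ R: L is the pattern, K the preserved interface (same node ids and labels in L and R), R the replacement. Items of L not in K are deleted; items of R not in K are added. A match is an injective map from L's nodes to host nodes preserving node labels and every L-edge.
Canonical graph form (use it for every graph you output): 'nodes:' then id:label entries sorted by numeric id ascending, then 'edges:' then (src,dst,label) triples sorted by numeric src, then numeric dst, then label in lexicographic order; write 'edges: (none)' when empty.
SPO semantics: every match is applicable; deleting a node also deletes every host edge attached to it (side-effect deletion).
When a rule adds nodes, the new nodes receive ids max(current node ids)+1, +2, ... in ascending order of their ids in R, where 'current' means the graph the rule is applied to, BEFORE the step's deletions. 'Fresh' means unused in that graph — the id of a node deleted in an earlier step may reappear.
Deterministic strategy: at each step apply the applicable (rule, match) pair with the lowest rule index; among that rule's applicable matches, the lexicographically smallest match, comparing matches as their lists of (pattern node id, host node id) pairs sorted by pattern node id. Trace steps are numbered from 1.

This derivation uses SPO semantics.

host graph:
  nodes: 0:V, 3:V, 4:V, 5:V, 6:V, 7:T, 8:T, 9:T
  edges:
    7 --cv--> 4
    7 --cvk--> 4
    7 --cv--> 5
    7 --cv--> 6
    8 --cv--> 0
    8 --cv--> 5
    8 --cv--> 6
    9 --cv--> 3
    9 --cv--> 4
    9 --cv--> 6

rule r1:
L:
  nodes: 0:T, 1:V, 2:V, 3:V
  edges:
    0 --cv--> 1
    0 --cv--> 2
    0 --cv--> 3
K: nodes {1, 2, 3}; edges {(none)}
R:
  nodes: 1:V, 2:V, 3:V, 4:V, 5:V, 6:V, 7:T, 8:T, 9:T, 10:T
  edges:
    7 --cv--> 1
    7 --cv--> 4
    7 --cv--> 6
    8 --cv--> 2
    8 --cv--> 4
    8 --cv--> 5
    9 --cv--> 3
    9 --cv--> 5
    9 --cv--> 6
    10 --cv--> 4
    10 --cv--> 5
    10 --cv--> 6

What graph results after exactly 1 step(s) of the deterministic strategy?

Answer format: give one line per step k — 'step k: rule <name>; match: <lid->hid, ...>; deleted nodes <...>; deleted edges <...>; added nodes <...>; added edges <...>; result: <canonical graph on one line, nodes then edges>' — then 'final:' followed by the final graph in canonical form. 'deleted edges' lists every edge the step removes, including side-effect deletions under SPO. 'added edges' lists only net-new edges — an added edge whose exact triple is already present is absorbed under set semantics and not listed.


step 1: rule r1; match: 0->7, 1->4, 2->5, 3->6; deleted nodes 7; deleted edges (7,4,cv); (7,4,cvk); (7,5,cv); (7,6,cv); added nodes 10, 11, 12, 13, 14, 15, 16; added edges (13,4,cv); (13,10,cv); (13,12,cv); (14,5,cv); (14,10,cv); (14,11,cv); (15,6,cv); (15,11,cv); (15,12,cv); (16,10,cv); (16,11,cv); (16,12,cv); result: nodes: 0:V, 3:V, 4:V, 5:V, 6:V, 8:T, 9:T, 10:V, 11:V, 12:V, 13:T, 14:T, 15:T, 16:T edges: (8,0,cv); (8,5,cv); (8,6,cv); (9,3,cv); (9,4,cv); (9,6,cv); (13,4,cv); (13,10,cv); (13,12,cv); (14,5,cv); (14,10,cv); (14,11,cv); (15,6,cv); (15,11,cv); (15,12,cv); (16,10,cv); (16,11,cv); (16,12,cv)
final:
nodes: 0:V, 3:V, 4:V, 5:V, 6:V, 8:T, 9:T, 10:V, 11:V, 12:V, 13:T, 14:T, 15:T, 16:T
edges: (8,0,cv); (8,5,cv); (8,6,cv); (9,3,cv); (9,4,cv); (9,6,cv); (13,4,cv); (13,10,cv); (13,12,cv); (14,5,cv); (14,10,cv); (14,11,cv); (15,6,cv); (15,11,cv); (15,12,cv); (16,10,cv); (16,11,cv); (16,12,cv)


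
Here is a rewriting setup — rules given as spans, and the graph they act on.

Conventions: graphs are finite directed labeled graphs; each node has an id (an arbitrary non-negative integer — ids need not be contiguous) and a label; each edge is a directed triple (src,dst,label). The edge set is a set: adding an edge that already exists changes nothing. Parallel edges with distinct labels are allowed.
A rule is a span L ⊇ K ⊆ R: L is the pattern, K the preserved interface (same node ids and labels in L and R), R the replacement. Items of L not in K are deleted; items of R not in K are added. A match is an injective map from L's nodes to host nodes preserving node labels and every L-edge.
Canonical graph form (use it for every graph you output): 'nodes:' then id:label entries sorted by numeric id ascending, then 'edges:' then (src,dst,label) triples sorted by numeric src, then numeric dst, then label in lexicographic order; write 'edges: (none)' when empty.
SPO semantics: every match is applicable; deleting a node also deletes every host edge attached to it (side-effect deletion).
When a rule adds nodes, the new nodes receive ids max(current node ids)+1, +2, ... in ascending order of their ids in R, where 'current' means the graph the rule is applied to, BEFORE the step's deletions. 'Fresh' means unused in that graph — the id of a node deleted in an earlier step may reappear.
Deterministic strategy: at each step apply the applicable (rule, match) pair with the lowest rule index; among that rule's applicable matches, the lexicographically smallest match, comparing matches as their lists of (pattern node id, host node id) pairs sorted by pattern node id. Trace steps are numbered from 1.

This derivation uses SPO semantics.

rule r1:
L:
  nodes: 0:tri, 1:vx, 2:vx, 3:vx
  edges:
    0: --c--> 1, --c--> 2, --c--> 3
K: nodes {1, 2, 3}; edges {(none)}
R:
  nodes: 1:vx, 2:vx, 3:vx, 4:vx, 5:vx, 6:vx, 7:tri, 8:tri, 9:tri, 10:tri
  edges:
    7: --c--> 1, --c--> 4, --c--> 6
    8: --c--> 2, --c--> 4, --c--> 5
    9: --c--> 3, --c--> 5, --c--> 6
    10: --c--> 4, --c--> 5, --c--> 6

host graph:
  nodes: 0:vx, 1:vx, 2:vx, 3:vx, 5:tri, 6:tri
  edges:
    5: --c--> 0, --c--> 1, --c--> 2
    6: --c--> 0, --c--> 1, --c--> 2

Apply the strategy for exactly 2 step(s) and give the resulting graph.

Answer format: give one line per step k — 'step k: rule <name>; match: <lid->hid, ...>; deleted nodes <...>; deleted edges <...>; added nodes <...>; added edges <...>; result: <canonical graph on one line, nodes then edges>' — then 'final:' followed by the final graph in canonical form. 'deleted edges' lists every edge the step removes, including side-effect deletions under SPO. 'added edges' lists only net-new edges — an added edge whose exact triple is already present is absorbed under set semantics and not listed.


step 1: rule r1; match: 0->5, 1->0, 2->1, 3->2; deleted nodes 5; deleted edges (5,0,c); (5,1,c); (5,2,c); added nodes 7, 8, 9, 10, 11, 12, 13; added edges (10,0,c); (10,7,c); (10,9,c); (11,1,c); (11,7,c); (11,8,c); (12,2,c); (12,8,c); (12,9,c); (13,7,c); (13,8,c); (13,9,c); result: nodes: 0:vx, 1:vx, 2:vx, 3:vx, 6:tri, 7:vx, 8:vx, 9:vx, 10:tri, 11:tri, 12:tri, 13:tri edges: (6,0,c); (6,1,c); (6,2,c); (10,0,c); (10,7,c); (10,9,c); (11,1,c); (11,7,c); (11,8,c); (12,2,c); (12,8,c); (12,9,c); (13,7,c); (13,8,c); (13,9,c)
step 2: rule r1; match: 0->6, 1->0, 2->1, 3->2; deleted nodes 6; deleted edges (6,0,c); (6,1,c); (6,2,c); added nodes 14, 15, 16, 17, 18, 19, 20; added edges (17,0,c); (17,14,c); (17,16,c); (18,1,c); (18,14,c); (18,15,c); (19,2,c); (19,15,c); (19,16,c); (20,14,c); (20,15,c); (20,16,c); result: nodes: 0:vx, 1:vx, 2:vx, 3:vx, 7:vx, 8:vx, 9:vx, 10:tri, 11:tri, 12:tri, 13:tri, 14:vx, 15:vx, 16:vx, 17:tri, 18:tri, 19:tri, 20:tri edges: (10,0,c); (10,7,c); (10,9,c); (11,1,c); (11,7,c); (11,8,c); (12,2,c); (12,8,c); (12,9,c); (13,7,c); (13,8,c); (13,9,c); (17,0,c); (17,14,c); (17,16,c); (18,1,c); (18,14,c); (18,15,c); (19,2,c); (19,15,c); (19,16,c); (20,14,c); (20,15,c); (20,16,c)
final:
nodes: 0:vx, 1:vx, 2:vx, 3:vx, 7:vx, 8:vx, 9:vx, 10:tri, 11:tri, 12:tri, 13:tri, 14:vx, 15:vx, 16:vx, 17:tri, 18:tri, 19:tri, 20:tri
edges: (10,0,c); (10,7,c); (10,9,c); (11,1,c); (11,7,c); (11,8,c); (12,2,c); (12,8,c); (12,9,c); (13,7,c); (13,8,c); (13,9,c); (17,0,c); (17,14,c); (17,16,c); (18,1,c); (18,14,c); (18,15,c); (19,2,c); (19,15,c); (19,16,c); (20,14,c); (20,15,c); (20,16,c)


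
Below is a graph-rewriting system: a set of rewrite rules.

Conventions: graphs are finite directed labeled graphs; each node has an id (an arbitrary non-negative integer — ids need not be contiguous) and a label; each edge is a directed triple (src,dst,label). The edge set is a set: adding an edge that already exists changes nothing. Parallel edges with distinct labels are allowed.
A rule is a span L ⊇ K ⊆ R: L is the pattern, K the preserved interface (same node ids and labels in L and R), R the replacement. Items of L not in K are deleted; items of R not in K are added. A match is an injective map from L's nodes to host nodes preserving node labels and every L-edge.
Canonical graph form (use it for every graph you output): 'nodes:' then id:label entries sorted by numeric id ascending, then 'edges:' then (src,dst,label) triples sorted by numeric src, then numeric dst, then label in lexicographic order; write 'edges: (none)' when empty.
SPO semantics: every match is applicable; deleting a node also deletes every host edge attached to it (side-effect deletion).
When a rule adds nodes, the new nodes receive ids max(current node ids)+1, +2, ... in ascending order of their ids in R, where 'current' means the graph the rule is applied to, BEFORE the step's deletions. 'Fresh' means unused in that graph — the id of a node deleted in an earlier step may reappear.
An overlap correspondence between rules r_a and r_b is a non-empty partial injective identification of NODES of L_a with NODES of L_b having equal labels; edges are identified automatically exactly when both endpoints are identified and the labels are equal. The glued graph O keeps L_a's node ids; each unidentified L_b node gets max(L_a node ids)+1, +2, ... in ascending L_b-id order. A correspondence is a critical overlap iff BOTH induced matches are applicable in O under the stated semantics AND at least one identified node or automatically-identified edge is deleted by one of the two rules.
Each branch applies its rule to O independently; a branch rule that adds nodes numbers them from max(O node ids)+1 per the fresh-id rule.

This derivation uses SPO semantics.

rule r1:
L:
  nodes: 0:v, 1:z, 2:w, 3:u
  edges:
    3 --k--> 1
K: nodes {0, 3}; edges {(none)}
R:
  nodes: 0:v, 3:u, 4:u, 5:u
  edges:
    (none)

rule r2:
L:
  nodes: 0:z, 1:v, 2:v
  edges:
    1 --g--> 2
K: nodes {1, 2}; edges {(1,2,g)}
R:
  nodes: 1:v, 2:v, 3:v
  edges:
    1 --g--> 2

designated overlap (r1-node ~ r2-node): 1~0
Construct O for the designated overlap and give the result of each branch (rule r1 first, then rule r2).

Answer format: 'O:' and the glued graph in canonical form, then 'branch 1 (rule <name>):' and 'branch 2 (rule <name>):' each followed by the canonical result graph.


O:
nodes: 0:v, 1:z, 2:w, 3:u, 4:v, 5:v
edges: (3,1,k); (4,5,g)
branch 1 (rule r1):
nodes: 0:v, 3:u, 4:v, 5:v, 6:u, 7:u
edges: (4,5,g)
branch 2 (rule r2):
nodes: 0:v, 2:w, 3:u, 4:v, 5:v, 6:v
edges: (4,5,g)


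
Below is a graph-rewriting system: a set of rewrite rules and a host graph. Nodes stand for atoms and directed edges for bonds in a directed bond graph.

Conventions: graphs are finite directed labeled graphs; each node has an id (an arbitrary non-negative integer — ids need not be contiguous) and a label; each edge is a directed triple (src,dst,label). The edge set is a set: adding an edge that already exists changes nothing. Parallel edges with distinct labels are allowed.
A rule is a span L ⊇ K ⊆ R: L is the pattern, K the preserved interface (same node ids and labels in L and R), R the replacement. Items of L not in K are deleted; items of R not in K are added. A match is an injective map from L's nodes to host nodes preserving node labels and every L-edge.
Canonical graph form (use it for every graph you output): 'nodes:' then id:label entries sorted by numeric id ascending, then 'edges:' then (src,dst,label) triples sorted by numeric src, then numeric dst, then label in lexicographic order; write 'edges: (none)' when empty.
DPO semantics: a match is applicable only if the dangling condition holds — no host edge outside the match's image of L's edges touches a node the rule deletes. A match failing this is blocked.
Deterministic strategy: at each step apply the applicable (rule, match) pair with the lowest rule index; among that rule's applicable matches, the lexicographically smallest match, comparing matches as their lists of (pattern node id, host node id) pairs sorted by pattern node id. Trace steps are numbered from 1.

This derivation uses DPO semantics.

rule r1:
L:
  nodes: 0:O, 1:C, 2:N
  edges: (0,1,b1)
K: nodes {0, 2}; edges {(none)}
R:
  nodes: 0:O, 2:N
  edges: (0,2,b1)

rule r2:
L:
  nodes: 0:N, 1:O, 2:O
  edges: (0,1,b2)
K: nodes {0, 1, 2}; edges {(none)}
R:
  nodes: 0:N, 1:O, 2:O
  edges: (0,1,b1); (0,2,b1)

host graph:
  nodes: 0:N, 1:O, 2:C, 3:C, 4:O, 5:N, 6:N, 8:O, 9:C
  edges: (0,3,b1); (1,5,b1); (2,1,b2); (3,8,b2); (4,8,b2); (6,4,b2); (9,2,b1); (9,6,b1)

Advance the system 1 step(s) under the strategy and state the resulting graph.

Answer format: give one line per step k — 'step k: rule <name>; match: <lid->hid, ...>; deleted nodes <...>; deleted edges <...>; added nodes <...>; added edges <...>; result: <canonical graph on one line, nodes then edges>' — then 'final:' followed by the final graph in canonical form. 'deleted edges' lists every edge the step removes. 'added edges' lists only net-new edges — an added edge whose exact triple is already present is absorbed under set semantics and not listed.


step 1: rule r2; match: 0->6, 1->4, 2->1; deleted nodes (none); deleted edges (6,4,b2); added nodes (none); added edges (6,1,b1); (6,4,b1); result: nodes: 0:N, 1:O, 2:C, 3:C, 4:O, 5:N, 6:N, 8:O, 9:C edges: (0,3,b1); (1,5,b1); (2,1,b2); (3,8,b2); (4,8,b2); (6,1,b1); (6,4,b1); (9,2,b1); (9,6,b1)
final:
nodes: 0:N, 1:O, 2:C, 3:C, 4:O, 5:N, 6:N, 8:O, 9:C
edges: (0,3,b1); (1,5,b1); (2,1,b2); (3,8,b2); (4,8,b2); (6,1,b1); (6,4,b1); (9,2,b1); (9,6,b1)


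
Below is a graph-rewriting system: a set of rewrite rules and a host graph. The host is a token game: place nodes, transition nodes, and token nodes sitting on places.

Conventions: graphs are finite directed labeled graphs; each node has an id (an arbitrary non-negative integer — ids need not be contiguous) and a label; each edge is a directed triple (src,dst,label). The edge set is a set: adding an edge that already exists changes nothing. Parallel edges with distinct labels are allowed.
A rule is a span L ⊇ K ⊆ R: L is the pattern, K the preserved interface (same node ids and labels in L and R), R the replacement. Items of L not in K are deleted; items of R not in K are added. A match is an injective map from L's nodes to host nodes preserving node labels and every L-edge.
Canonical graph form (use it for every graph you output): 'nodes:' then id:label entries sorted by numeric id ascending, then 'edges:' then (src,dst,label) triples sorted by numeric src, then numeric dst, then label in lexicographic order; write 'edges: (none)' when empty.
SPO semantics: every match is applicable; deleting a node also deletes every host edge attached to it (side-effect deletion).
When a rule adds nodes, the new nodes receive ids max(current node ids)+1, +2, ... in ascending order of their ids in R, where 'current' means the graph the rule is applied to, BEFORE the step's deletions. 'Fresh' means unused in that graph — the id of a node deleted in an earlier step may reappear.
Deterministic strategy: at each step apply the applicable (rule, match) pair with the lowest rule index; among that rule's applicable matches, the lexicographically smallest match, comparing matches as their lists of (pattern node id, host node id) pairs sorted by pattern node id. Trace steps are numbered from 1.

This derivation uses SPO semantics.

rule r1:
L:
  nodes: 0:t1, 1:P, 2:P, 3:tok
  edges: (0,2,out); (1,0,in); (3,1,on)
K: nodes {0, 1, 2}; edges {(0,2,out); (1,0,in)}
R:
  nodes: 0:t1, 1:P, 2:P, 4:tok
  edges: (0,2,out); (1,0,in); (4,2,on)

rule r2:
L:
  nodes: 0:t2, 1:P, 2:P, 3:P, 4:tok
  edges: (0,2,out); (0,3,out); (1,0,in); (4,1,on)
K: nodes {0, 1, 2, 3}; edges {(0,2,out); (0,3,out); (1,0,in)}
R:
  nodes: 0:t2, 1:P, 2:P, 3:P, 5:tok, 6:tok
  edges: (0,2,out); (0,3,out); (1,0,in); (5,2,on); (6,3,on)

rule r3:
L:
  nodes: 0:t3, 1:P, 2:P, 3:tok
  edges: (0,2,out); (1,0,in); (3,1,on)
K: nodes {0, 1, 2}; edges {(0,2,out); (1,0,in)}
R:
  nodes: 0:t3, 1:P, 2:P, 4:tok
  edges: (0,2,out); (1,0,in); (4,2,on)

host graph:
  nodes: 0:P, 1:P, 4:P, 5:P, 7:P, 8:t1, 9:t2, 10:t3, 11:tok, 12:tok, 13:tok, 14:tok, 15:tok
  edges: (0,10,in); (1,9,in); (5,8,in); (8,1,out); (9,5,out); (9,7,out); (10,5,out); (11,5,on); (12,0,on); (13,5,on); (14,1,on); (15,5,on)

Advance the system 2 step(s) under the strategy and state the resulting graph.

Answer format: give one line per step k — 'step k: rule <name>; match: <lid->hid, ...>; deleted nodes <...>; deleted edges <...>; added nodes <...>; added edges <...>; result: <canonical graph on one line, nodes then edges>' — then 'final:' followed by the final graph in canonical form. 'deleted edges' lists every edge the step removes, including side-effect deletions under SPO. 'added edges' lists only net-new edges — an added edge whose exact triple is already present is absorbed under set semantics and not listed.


step 1: rule r1; match: 0->8, 1->5, 2->1, 3->11; deleted nodes 11; deleted edges (11,5,on); added nodes 16; added edges (16,1,on); result: nodes: 0:P, 1:P, 4:P, 5:P, 7:P, 8:t1, 9:t2, 10:t3, 12:tok, 13:tok, 14:tok, 15:tok, 16:tok edges: (0,10,in); (1,9,in); (5,8,in); (8,1,out); (9,5,out); (9,7,out); (10,5,out); (12,0,on); (13,5,on); (14,1,on); (15,5,on); (16,1,on)
step 2: rule r1; match: 0->8, 1->5, 2->1, 3->13; deleted nodes 13; deleted edges (13,5,on); added nodes 17; added edges (17,1,on); result: nodes: 0:P, 1:P, 4:P, 5:P, 7:P, 8:t1, 9:t2, 10:t3, 12:tok, 14:tok, 15:tok, 16:tok, 17:tok edges: (0,10,in); (1,9,in); (5,8,in); (8,1,out); (9,5,out); (9,7,out); (10,5,out); (12,0,on); (14,1,on); (15,5,on); (16,1,on); (17,1,on)
final:
nodes: 0:P, 1:P, 4:P, 5:P, 7:P, 8:t1, 9:t2, 10:t3, 12:tok, 14:tok, 15:tok, 16:tok, 17:tok
edges: (0,10,in); (1,9,in); (5,8,in); (8,1,out); (9,5,out); (9,7,out); (10,5,out); (12,0,on); (14,1,on); (15,5,on); (16,1,on); (17,1,on)


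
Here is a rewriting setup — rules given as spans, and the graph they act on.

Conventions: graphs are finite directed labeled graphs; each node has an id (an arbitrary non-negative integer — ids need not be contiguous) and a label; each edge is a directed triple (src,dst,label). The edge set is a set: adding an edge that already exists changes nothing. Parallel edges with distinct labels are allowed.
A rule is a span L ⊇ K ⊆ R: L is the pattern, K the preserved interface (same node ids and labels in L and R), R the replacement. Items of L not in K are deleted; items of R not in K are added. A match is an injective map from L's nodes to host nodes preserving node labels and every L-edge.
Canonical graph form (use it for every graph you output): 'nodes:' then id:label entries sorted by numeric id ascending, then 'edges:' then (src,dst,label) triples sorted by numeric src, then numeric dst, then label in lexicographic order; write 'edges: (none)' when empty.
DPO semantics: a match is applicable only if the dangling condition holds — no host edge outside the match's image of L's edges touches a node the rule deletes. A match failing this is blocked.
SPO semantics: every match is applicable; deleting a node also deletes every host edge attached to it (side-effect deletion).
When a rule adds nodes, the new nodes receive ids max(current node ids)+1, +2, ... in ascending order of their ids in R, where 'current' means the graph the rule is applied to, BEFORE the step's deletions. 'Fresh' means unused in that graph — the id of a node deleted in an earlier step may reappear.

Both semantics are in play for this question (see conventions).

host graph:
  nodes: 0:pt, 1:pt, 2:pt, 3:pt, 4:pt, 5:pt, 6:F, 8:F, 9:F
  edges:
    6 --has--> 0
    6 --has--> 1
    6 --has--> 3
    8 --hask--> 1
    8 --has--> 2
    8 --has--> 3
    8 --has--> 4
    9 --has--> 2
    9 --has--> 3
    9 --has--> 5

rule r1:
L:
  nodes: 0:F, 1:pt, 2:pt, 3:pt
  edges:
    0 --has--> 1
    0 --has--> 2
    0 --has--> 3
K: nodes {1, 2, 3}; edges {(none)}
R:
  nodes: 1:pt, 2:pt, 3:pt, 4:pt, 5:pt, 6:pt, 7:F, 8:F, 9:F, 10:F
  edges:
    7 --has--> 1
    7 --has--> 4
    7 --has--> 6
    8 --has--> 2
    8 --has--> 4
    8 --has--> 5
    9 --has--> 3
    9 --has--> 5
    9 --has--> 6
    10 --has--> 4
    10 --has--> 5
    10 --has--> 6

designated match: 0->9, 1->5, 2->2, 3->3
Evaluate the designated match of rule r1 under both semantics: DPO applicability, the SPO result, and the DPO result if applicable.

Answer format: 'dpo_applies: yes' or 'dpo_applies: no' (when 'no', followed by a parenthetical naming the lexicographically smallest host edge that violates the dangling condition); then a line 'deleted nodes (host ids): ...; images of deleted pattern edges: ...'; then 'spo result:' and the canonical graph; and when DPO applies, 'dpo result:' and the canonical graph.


dpo_applies: yes
deleted nodes (host ids): 9; images of deleted pattern edges: (9,2,has); (9,3,has); (9,5,has)
spo result:
nodes: 0:pt, 1:pt, 2:pt, 3:pt, 4:pt, 5:pt, 6:F, 8:F, 10:pt, 11:pt, 12:pt, 13:F, 14:F, 15:F, 16:F
edges: (6,0,has); (6,1,has); (6,3,has); (8,1,hask); (8,2,has); (8,3,has); (8,4,has); (13,5,has); (13,10,has); (13,12,has); (14,2,has); (14,10,has); (14,11,has); (15,3,has); (15,11,has); (15,12,has); (16,10,has); (16,11,has); (16,12,has)
dpo result:
nodes: 0:pt, 1:pt, 2:pt, 3:pt, 4:pt, 5:pt, 6:F, 8:F, 10:pt, 11:pt, 12:pt, 13:F, 14:F, 15:F, 16:F
edges: (6,0,has); (6,1,has); (6,3,has); (8,1,hask); (8,2,has); (8,3,has); (8,4,has); (13,5,has); (13,10,has); (13,12,has); (14,2,has); (14,10,has); (14,11,has); (15,3,has); (15,11,has); (15,12,has); (16,10,has); (16,11,has); (16,12,has)


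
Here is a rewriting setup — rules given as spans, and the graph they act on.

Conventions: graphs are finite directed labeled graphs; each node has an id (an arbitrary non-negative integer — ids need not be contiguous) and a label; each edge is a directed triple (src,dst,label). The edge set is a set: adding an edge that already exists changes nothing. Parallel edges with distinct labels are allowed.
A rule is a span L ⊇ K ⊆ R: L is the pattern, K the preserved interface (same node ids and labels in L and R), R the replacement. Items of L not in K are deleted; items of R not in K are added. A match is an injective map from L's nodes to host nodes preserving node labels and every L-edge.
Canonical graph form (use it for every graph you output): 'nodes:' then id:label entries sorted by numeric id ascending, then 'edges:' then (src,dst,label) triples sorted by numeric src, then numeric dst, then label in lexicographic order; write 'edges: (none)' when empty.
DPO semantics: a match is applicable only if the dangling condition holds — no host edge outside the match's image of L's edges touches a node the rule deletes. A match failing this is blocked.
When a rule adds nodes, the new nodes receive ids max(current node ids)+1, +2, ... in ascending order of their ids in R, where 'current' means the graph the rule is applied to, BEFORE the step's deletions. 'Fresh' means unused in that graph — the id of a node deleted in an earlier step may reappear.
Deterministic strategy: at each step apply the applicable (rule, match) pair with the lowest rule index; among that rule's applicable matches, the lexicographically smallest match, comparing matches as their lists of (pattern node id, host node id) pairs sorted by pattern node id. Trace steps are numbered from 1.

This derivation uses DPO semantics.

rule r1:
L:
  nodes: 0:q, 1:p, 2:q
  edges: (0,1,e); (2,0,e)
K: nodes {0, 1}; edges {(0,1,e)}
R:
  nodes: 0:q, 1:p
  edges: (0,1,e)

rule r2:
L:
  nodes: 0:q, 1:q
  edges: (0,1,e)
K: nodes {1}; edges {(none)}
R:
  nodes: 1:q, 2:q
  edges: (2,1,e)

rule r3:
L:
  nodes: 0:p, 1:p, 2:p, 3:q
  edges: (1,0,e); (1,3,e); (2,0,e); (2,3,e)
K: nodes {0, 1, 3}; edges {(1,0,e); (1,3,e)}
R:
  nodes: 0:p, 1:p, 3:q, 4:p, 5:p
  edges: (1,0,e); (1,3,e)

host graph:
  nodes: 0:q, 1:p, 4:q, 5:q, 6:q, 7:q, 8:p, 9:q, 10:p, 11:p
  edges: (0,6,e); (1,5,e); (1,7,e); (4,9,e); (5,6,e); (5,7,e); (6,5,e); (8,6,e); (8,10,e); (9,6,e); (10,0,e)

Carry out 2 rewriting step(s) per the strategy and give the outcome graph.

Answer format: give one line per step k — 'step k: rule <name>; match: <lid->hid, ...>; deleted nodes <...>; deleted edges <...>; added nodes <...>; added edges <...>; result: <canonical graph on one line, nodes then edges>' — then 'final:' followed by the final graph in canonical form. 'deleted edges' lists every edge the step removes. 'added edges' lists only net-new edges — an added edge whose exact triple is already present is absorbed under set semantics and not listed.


step 1: rule r2; match: 0->4, 1->9; deleted nodes 4; deleted edges (4,9,e); added nodes 12; added edges (12,9,e); result: nodes: 0:q, 1:p, 5:q, 6:q, 7:q, 8:p, 9:q, 10:p, 11:p, 12:q edges: (0,6,e); (1,5,e); (1,7,e); (5,6,e); (5,7,e); (6,5,e); (8,6,e); (8,10,e); (9,6,e); (10,0,e); (12,9,e)
step 2: rule r2; match: 0->12, 1->9; deleted nodes 12; deleted edges (12,9,e); added nodes 13; added edges (13,9,e); result: nodes: 0:q, 1:p, 5:q, 6:q, 7:q, 8:p, 9:q, 10:p, 11:p, 13:q edges: (0,6,e); (1,5,e); (1,7,e); (5,6,e); (5,7,e); (6,5,e); (8,6,e); (8,10,e); (9,6,e); (10,0,e); (13,9,e)
final:
nodes: 0:q, 1:p, 5:q, 6:q, 7:q, 8:p, 9:q, 10:p, 11:p, 13:q
edges: (0,6,e); (1,5,e); (1,7,e); (5,6,e); (5,7,e); (6,5,e); (8,6,e); (8,10,e); (9,6,e); (10,0,e); (13,9,e)


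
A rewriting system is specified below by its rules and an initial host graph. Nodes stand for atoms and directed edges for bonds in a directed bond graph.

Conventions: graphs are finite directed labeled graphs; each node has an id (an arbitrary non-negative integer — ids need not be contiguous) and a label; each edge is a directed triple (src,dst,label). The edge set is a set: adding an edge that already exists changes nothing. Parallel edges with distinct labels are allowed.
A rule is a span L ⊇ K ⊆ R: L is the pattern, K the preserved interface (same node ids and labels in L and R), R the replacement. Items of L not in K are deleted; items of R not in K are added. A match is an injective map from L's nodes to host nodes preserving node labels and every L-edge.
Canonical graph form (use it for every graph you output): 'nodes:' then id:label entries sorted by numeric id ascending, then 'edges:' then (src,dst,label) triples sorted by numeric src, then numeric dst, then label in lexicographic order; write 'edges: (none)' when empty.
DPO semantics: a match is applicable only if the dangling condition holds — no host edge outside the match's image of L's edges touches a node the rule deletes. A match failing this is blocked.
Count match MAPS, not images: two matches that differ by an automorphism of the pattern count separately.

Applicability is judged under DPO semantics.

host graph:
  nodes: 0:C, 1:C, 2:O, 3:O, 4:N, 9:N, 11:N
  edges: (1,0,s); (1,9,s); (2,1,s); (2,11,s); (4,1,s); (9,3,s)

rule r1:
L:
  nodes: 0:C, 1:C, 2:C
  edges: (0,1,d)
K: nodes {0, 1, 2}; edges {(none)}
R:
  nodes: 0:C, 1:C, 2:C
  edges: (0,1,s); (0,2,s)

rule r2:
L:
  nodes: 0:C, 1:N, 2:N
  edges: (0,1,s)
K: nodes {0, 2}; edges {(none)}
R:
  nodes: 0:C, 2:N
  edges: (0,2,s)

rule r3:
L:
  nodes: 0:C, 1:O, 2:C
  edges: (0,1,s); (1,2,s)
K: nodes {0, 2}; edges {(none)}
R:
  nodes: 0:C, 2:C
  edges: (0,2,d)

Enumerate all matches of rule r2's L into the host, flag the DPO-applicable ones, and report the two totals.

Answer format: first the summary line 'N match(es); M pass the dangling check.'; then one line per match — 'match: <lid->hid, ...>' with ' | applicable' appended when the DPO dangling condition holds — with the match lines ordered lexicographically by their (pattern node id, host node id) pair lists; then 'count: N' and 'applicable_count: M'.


2 match(es); 0 pass the dangling check.
match: 0->1, 1->9, 2->4
match: 0->1, 1->9, 2->11
count: 2
applicable_count: 0


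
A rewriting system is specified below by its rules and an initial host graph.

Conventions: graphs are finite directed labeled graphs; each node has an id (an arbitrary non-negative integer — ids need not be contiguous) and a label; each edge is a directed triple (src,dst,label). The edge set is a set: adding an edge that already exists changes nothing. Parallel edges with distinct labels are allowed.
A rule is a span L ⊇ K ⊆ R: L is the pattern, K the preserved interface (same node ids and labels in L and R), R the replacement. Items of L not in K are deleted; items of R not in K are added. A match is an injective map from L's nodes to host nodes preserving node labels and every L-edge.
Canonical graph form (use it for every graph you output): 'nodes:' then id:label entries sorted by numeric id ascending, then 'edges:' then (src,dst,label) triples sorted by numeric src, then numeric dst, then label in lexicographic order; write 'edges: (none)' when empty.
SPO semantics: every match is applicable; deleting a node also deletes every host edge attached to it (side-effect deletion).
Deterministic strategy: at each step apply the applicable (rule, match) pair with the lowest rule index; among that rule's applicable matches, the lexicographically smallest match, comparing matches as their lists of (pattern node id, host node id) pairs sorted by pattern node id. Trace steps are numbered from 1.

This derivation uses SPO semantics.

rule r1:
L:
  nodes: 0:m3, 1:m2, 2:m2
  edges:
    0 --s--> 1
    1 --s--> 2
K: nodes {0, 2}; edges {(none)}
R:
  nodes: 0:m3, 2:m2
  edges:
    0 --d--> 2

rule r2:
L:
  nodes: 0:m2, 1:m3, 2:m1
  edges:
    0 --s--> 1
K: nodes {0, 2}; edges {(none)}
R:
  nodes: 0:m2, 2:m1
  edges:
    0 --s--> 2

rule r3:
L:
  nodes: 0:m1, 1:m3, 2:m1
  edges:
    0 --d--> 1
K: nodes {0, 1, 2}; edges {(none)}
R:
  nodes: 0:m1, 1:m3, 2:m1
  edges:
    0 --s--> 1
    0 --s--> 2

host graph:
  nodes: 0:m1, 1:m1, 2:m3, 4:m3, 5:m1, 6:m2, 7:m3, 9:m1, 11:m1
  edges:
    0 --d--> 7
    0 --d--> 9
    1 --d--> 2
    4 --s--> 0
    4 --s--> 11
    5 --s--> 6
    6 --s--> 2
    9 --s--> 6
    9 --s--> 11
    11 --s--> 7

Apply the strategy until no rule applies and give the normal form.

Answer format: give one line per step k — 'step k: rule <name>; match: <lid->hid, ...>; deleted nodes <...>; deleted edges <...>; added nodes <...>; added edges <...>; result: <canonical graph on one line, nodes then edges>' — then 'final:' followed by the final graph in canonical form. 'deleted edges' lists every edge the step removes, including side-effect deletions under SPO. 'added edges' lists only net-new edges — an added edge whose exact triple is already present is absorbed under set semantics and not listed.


step 1: rule r2; match: 0->6, 1->2, 2->0; deleted nodes 2; deleted edges (1,2,d); (6,2,s); added nodes (none); added edges (6,0,s); result: nodes: 0:m1, 1:m1, 4:m3, 5:m1, 6:m2, 7:m3, 9:m1, 11:m1 edges: (0,7,d); (0,9,d); (4,0,s); (4,11,s); (5,6,s); (6,0,s); (9,6,s); (9,11,s); (11,7,s)
step 2: rule r3; match: 0->0, 1->7, 2->1; deleted nodes (none); deleted edges (0,7,d); added nodes (none); added edges (0,1,s); (0,7,s); result: nodes: 0:m1, 1:m1, 4:m3, 5:m1, 6:m2, 7:m3, 9:m1, 11:m1 edges: (0,1,s); (0,7,s); (0,9,d); (4,0,s); (4,11,s); (5,6,s); (6,0,s); (9,6,s); (9,11,s); (11,7,s)
final:
nodes: 0:m1, 1:m1, 4:m3, 5:m1, 6:m2, 7:m3, 9:m1, 11:m1
edges: (0,1,s); (0,7,s); (0,9,d); (4,0,s); (4,11,s); (5,6,s); (6,0,s); (9,6,s); (9,11,s); (11,7,s)


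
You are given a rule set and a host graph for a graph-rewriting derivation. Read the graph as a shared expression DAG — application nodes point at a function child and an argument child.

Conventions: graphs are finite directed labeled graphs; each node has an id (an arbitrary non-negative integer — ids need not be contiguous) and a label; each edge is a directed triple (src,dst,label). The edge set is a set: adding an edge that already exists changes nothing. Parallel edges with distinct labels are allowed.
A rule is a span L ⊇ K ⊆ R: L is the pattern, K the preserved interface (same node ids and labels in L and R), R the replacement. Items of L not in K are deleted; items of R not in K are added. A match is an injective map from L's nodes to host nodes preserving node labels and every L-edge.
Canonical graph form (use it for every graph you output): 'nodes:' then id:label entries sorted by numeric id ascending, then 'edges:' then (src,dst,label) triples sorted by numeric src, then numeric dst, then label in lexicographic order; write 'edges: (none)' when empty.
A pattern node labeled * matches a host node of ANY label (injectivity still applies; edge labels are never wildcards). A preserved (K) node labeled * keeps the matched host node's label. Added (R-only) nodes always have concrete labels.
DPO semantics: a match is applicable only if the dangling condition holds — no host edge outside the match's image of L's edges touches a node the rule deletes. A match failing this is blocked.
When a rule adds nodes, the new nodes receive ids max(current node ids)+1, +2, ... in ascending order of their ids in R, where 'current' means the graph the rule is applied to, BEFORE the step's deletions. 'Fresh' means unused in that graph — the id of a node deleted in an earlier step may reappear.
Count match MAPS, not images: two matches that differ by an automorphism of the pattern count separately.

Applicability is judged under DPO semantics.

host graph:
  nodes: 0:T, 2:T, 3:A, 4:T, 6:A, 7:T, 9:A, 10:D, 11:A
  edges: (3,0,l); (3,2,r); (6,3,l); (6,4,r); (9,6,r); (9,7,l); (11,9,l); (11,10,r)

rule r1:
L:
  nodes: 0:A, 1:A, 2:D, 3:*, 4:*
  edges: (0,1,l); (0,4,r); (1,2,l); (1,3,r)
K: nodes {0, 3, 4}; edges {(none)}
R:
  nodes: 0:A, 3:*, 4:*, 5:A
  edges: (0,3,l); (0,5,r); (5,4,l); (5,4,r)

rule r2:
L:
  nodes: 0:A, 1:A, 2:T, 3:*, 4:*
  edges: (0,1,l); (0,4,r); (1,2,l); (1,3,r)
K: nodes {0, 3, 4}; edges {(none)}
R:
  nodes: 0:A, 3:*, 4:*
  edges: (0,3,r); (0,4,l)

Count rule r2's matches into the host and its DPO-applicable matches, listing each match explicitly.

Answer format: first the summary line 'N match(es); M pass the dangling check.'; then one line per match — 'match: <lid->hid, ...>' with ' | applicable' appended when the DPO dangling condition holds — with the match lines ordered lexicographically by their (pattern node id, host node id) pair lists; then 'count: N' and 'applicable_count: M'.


2 match(es); 2 pass the dangling check.
match: 0->6, 1->3, 2->0, 3->2, 4->4 | applicable
match: 0->11, 1->9, 2->7, 3->6, 4->10 | applicable
count: 2
applicable_count: 2


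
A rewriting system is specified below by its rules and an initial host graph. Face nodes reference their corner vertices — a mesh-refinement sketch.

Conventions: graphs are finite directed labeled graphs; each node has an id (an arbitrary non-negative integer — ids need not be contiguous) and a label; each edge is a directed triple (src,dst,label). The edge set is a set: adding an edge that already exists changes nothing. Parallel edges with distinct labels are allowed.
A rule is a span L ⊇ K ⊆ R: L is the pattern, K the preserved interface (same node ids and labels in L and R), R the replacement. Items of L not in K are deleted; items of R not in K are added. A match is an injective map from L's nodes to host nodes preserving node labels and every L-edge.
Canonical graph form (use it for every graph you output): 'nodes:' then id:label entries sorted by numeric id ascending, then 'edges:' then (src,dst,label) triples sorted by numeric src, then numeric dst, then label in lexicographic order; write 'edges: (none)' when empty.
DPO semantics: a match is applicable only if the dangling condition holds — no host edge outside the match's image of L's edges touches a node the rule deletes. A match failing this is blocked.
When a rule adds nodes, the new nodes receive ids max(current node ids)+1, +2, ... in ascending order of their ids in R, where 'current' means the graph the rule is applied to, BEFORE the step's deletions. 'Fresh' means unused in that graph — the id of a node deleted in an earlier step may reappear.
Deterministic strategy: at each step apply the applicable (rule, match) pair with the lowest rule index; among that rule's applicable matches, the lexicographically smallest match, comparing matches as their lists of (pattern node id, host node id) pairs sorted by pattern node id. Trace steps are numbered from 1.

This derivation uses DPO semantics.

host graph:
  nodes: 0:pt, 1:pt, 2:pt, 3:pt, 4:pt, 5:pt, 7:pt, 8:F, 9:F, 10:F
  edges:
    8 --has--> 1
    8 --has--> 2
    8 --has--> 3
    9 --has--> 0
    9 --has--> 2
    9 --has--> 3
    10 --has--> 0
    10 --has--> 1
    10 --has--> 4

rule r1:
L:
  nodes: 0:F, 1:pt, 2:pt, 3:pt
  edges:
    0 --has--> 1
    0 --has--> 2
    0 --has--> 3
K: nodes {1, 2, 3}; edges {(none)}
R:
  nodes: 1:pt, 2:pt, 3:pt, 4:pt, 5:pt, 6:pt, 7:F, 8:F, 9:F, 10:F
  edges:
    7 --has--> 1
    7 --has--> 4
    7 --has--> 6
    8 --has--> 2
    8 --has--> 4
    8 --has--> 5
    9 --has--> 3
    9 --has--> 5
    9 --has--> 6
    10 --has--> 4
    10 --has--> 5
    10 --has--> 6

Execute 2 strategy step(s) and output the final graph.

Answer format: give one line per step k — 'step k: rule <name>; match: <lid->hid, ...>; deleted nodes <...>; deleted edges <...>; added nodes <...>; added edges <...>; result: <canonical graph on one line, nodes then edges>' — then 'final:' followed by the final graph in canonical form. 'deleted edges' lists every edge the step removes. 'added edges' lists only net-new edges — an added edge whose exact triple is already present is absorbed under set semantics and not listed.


step 1: rule r1; match: 0->8, 1->1, 2->2, 3->3; deleted nodes 8; deleted edges (8,1,has); (8,2,has); (8,3,has); added nodes 11, 12, 13, 14, 15, 16, 17; added edges (14,1,has); (14,11,has); (14,13,has); (15,2,has); (15,11,has); (15,12,has); (16,3,has); (16,12,has); (16,13,has); (17,11,has); (17,12,has); (17,13,has); result: nodes: 0:pt, 1:pt, 2:pt, 3:pt, 4:pt, 5:pt, 7:pt, 9:F, 10:F, 11:pt, 12:pt, 13:pt, 14:F, 15:F, 16:F, 17:F edges: (9,0,has); (9,2,has); (9,3,has); (10,0,has); (10,1,has); (10,4,has); (14,1,has); (14,11,has); (14,13,has); (15,2,has); (15,11,has); (15,12,has); (16,3,has); (16,12,has); (16,13,has); (17,11,has); (17,12,has); (17,13,has)
step 2: rule r1; match: 0->9, 1->0, 2->2, 3->3; deleted nodes 9; deleted edges (9,0,has); (9,2,has); (9,3,has); added nodes 18, 19, 20, 21, 22, 23, 24; added edges (21,0,has); (21,18,has); (21,20,has); (22,2,has); (22,18,has); (22,19,has); (23,3,has); (23,19,has); (23,20,has); (24,18,has); (24,19,has); (24,20,has); result: nodes: 0:pt, 1:pt, 2:pt, 3:pt, 4:pt, 5:pt, 7:pt, 10:F, 11:pt, 12:pt, 13:pt, 14:F, 15:F, 16:F, 17:F, 18:pt, 19:pt, 20:pt, 21:F, 22:F, 23:F, 24:F edges: (10,0,has); (10,1,has); (10,4,has); (14,1,has); (14,11,has); (14,13,has); (15,2,has); (15,11,has); (15,12,has); (16,3,has); (16,12,has); (16,13,has); (17,11,has); (17,12,has); (17,13,has); (21,0,has); (21,18,has); (21,20,has); (22,2,has); (22,18,has); (22,19,has); (23,3,has); (23,19,has); (23,20,has); (24,18,has); (24,19,has); (24,20,has)
final:
nodes: 0:pt, 1:pt, 2:pt, 3:pt, 4:pt, 5:pt, 7:pt, 10:F, 11:pt, 12:pt, 13:pt, 14:F, 15:F, 16:F, 17:F, 18:pt, 19:pt, 20:pt, 21:F, 22:F, 23:F, 24:F
edges: (10,0,has); (10,1,has); (10,4,has); (14,1,has); (14,11,has); (14,13,has); (15,2,has); (15,11,has); (15,12,has); (16,3,has); (16,12,has); (16,13,has); (17,11,has); (17,12,has); (17,13,has); (21,0,has); (21,18,has); (21,20,has); (22,2,has); (22,18,has); (22,19,has); (23,3,has); (23,19,has); (23,20,has); (24,18,has); (24,19,has); (24,20,has)


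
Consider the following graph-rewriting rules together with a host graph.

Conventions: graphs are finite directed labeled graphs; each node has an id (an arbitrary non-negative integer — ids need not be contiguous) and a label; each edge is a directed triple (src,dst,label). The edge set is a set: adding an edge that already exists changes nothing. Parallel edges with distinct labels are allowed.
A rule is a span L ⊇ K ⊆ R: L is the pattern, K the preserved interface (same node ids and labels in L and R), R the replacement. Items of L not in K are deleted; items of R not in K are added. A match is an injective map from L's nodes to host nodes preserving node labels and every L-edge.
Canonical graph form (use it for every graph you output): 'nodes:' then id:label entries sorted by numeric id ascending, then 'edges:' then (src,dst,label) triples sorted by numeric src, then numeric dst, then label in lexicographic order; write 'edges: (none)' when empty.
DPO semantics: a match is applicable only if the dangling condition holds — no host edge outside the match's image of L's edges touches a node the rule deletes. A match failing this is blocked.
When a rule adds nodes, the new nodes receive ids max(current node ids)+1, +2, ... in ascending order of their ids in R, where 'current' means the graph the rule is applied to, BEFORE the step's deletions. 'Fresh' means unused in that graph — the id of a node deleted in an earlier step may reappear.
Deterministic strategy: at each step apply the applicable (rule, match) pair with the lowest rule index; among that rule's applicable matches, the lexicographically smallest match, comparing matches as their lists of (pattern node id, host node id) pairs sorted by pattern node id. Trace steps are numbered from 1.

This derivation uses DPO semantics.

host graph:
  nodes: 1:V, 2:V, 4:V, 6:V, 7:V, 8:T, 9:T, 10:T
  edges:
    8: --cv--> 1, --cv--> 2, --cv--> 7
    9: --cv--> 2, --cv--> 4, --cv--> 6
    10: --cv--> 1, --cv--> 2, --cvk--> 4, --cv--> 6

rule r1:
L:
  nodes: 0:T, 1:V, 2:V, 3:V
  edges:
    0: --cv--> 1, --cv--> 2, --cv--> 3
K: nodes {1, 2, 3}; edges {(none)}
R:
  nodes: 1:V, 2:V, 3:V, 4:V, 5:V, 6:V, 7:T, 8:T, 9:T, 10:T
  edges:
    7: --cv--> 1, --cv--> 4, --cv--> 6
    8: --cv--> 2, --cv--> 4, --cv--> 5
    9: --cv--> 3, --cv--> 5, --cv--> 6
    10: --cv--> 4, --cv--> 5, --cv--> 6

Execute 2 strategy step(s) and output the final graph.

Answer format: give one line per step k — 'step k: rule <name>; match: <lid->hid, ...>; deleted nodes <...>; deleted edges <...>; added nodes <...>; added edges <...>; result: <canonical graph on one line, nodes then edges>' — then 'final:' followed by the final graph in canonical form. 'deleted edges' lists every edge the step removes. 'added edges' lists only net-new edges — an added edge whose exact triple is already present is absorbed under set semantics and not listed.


step 1: rule r1; match: 0->8, 1->1, 2->2, 3->7; deleted nodes 8; deleted edges (8,1,cv); (8,2,cv); (8,7,cv); added nodes 11, 12, 13, 14, 15, 16, 17; added edges (14,1,cv); (14,11,cv); (14,13,cv); (15,2,cv); (15,11,cv); (15,12,cv); (16,7,cv); (16,12,cv); (16,13,cv); (17,11,cv); (17,12,cv); (17,13,cv); result: nodes: 1:V, 2:V, 4:V, 6:V, 7:V, 9:T, 10:T, 11:V, 12:V, 13:V, 14:T, 15:T, 16:T, 17:T edges: (9,2,cv); (9,4,cv); (9,6,cv); (10,1,cv); (10,2,cv); (10,4,cvk); (10,6,cv); (14,1,cv); (14,11,cv); (14,13,cv); (15,2,cv); (15,11,cv); (15,12,cv); (16,7,cv); (16,12,cv); (16,13,cv); (17,11,cv); (17,12,cv); (17,13,cv)
step 2: rule r1; match: 0->9, 1->2, 2->4, 3->6; deleted nodes 9; deleted edges (9,2,cv); (9,4,cv); (9,6,cv); added nodes 18, 19, 20, 21, 22, 23, 24; added edges (21,2,cv); (21,18,cv); (21,20,cv); (22,4,cv); (22,18,cv); (22,19,cv); (23,6,cv); (23,19,cv); (23,20,cv); (24,18,cv); (24,19,cv); (24,20,cv); result: nodes: 1:V, 2:V, 4:V, 6:V, 7:V, 10:T, 11:V, 12:V, 13:V, 14:T, 15:T, 16:T, 17:T, 18:V, 19:V, 20:V, 21:T, 22:T, 23:T, 24:T edges: (10,1,cv); (10,2,cv); (10,4,cvk); (10,6,cv); (14,1,cv); (14,11,cv); (14,13,cv); (15,2,cv); (15,11,cv); (15,12,cv); (16,7,cv); (16,12,cv); (16,13,cv); (17,11,cv); (17,12,cv); (17,13,cv); (21,2,cv); (21,18,cv); (21,20,cv); (22,4,cv); (22,18,cv); (22,19,cv); (23,6,cv); (23,19,cv); (23,20,cv); (24,18,cv); (24,19,cv); (24,20,cv)
final:
nodes: 1:V, 2:V, 4:V, 6:V, 7:V, 10:T, 11:V, 12:V, 13:V, 14:T, 15:T, 16:T, 17:T, 18:V, 19:V, 20:V, 21:T, 22:T, 23:T, 24:T
edges: (10,1,cv); (10,2,cv); (10,4,cvk); (10,6,cv); (14,1,cv); (14,11,cv); (14,13,cv); (15,2,cv); (15,11,cv); (15,12,cv); (16,7,cv); (16,12,cv); (16,13,cv); (17,11,cv); (17,12,cv); (17,13,cv); (21,2,cv); (21,18,cv); (21,20,cv); (22,4,cv); (22,18,cv); (22,19,cv); (23,6,cv); (23,19,cv); (23,20,cv); (24,18,cv); (24,19,cv); (24,20,cv)
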